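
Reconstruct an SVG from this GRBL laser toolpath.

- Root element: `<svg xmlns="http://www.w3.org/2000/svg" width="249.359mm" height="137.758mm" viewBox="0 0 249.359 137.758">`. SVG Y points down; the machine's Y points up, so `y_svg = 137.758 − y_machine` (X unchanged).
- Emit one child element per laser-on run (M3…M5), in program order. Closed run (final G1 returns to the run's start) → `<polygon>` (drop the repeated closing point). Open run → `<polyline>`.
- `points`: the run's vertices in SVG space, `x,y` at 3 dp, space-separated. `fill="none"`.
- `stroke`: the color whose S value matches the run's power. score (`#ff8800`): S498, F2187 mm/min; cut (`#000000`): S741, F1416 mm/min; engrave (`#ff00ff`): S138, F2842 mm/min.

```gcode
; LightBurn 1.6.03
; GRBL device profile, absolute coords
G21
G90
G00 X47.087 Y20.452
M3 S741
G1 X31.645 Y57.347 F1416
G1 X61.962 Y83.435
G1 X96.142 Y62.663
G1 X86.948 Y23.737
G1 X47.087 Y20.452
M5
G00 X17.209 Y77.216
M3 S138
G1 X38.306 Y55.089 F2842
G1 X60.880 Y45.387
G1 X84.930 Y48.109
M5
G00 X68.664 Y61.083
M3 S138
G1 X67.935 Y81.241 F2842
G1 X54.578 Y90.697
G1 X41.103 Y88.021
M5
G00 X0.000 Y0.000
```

<svg xmlns="http://www.w3.org/2000/svg" width="249.359mm" height="137.758mm" viewBox="0 0 249.359 137.758">
  <polygon points="47.087,117.306 31.645,80.411 61.962,54.323 96.142,75.095 86.948,114.021" fill="none" stroke="#000000"/>
  <polyline points="17.209,60.542 38.306,82.669 60.880,92.371 84.930,89.649" fill="none" stroke="#ff00ff"/>
  <polyline points="68.664,76.675 67.935,56.517 54.578,47.061 41.103,49.737" fill="none" stroke="#ff00ff"/>
</svg>

Each laser-on run becomes one SVG element. Flip Y back into SVG space with y_svg = 137.758 − y_machine.

Run 1: the run's S741 means `#000000` (cut). The run returns to its start, so emit a `<polygon>` with points (Y-flipped): 47.087,117.306 31.645,80.411 61.962,54.323 96.142,75.095 86.948,114.021.

Run 2: power S138 maps to stroke `#ff00ff` (engrave). The run is open, so emit a `<polyline>` with points (Y-flipped): 17.209,60.542 38.306,82.669 60.880,92.371 84.930,89.649.

Run 3: the run's S138 means `#ff00ff` (engrave). The run is open, so emit a `<polyline>` with points (Y-flipped): 68.664,76.675 67.935,56.517 54.578,47.061 41.103,49.737.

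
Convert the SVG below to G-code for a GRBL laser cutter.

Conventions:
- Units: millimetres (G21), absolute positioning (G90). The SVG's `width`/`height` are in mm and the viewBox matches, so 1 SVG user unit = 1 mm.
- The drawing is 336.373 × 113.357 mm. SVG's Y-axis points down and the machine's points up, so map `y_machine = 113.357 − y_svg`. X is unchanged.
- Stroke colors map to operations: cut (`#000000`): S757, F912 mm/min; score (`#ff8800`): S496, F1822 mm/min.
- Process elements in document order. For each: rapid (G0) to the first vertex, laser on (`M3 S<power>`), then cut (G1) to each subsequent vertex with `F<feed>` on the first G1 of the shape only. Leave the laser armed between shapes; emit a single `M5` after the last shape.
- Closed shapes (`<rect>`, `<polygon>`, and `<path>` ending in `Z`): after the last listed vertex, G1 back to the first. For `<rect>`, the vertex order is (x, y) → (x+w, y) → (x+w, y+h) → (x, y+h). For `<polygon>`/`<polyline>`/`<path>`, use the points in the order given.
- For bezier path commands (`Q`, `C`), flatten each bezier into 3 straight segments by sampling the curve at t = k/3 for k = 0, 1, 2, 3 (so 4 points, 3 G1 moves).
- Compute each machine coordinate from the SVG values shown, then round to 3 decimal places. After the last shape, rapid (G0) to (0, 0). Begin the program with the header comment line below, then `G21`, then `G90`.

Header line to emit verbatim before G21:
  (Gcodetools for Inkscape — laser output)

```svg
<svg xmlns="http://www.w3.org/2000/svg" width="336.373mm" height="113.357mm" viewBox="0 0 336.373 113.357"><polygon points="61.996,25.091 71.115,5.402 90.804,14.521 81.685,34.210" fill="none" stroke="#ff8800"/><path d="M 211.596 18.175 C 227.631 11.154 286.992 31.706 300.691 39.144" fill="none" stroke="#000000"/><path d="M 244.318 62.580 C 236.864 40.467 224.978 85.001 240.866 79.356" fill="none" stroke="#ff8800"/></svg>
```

viewBox `0 0 336.373 113.357` with mm width/height → 1 unit = 1 mm. Flip: y_m = 113.357 − y_svg.

**Shape 1** — `<polygon>` regular polygon, stroke `#ff8800` → score (S496, F1822). Machine vertices: (61.996,88.266) → (71.115,107.955) → (90.804,98.836) → (81.685,79.147) → (61.996,88.266). Closed: final G1 returns to the first vertex.

**Shape 2** — `<path>` cubic bezier, stroke `#000000` → cut (S757, F912). Control points (SVG): P0=(211.596,18.175), P1=(227.631,11.154), P2=(286.992,31.706), P3=(300.691,39.144); sampled at t=k/3. Machine vertices: (211.596,95.182) → (238.777,94.519) → (275.067,84.515) → (300.691,74.213). Open path.

**Shape 3** — `<path>` cubic bezier, stroke `#ff8800` → score (S496, F1822). Control points (SVG): P0=(244.318,62.580), P1=(236.864,40.467), P2=(224.978,85.001), P3=(240.866,79.356); sampled at t=k/3. Machine vertices: (244.318,50.777) → (236.579,55.001) → (233.043,40.755) → (240.866,34.001). Open path.

(Gcodetools for Inkscape — laser output)
G21
G90
G0 X61.996 Y88.266
M3 S496
G1 X71.115 Y107.955 F1822
G1 X90.804 Y98.836
G1 X81.685 Y79.147
G1 X61.996 Y88.266
G0 X211.596 Y95.182
M3 S757
G1 X238.777 Y94.519 F912
G1 X275.067 Y84.515
G1 X300.691 Y74.213
G0 X244.318 Y50.777
M3 S496
G1 X236.579 Y55.001 F1822
G1 X233.043 Y40.755
G1 X240.866 Y34.001
M5
G0 X0.000 Y0.000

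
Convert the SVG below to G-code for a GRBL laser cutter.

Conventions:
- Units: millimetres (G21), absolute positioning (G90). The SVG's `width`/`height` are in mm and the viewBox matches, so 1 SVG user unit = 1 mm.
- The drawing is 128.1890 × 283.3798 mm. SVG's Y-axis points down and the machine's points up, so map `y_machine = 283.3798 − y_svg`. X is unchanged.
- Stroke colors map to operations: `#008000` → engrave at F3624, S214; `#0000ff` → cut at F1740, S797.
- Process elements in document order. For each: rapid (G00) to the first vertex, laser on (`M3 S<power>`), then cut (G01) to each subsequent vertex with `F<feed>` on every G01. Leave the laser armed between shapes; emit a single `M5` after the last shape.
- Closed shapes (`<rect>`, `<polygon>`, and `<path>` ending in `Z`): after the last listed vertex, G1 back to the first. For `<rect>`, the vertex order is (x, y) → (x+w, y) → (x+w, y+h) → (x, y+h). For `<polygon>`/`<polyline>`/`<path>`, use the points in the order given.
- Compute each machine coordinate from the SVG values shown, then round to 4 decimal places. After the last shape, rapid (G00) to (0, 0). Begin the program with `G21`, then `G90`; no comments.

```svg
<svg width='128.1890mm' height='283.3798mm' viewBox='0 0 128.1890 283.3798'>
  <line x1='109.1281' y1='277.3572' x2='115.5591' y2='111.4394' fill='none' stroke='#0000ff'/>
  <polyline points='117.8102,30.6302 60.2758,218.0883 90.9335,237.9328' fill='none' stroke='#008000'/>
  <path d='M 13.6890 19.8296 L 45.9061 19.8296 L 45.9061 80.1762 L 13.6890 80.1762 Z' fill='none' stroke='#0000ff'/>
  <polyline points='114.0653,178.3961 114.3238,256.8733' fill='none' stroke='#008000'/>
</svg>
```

G21
G90
G00 X109.1281 Y6.0226
M3 S797
G01 X115.5591 Y171.9404 F1740
G00 X117.8102 Y252.7496
M3 S214
G01 X60.2758 Y65.2915 F3624
G01 X90.9335 Y45.4470 F3624
G00 X13.6890 Y263.5502
M3 S797
G01 X45.9061 Y263.5502 F1740
G01 X45.9061 Y203.2036 F1740
G01 X13.6890 Y203.2036 F1740
G01 X13.6890 Y263.5502 F1740
G00 X114.0653 Y104.9837
M3 S214
G01 X114.3238 Y26.5065 F3624
M5
G00 X0.0000 Y0.0000

1 u = 1 mm; y_m = 283.3798 − y.

[1] `<line>` line segment, #0000ff→cut S797 F1740: (109.1281,6.0226) → (115.5591,171.9404)

[2] `<polyline>` open polyline, #008000→engrave S214 F3624: (117.8102,252.7496) → (60.2758,65.2915) → (90.9335,45.4470)

[3] `<path>` rectangle, #0000ff→cut S797 F1740: (13.6890,263.5502) → (45.9061,263.5502) → (45.9061,203.2036) → (13.6890,203.2036) → (13.6890,263.5502) (closed)

[4] `<polyline>` line segment, #008000→engrave S214 F3624: (114.0653,104.9837) → (114.3238,26.5065)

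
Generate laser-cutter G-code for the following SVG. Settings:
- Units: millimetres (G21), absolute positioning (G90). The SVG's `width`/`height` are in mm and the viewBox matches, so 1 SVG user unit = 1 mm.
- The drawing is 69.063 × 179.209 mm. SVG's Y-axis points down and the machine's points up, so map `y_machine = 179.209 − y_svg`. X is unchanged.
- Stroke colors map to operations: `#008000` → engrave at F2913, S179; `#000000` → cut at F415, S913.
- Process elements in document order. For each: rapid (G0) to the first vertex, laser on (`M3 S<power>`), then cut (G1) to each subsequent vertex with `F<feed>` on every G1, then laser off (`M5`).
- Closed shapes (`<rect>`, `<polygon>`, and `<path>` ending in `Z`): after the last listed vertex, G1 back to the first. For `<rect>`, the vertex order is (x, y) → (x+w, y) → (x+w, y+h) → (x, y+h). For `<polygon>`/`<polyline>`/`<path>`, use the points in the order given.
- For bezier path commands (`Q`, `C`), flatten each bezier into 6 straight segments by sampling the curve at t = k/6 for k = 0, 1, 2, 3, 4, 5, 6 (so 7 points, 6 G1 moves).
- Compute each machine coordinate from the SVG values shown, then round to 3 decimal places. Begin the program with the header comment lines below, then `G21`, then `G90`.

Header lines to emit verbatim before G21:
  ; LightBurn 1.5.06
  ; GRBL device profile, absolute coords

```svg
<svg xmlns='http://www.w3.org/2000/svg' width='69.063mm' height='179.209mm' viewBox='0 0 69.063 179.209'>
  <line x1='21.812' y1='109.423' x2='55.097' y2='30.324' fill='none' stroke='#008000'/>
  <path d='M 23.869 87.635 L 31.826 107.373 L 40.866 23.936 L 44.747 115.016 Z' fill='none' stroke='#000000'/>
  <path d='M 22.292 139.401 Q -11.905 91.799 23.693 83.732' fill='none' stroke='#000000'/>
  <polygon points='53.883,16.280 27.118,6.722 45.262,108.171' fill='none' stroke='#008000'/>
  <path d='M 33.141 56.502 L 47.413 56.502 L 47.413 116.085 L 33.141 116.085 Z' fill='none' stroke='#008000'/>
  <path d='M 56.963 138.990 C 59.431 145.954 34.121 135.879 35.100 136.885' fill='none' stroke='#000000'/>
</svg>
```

; LightBurn 1.5.06
; GRBL device profile, absolute coords
G21
G90
G0 X21.812 Y69.786
M3 S179
G1 X55.097 Y148.885 F2913
M5
G0 X23.869 Y91.574
M3 S913
G1 X31.826 Y71.836 F415
G1 X40.866 Y155.273 F415
G1 X44.747 Y64.193 F415
G1 X23.869 Y91.574 F415
M5
G0 X22.292 Y39.808
M3 S913
G1 X12.832 Y54.577 F415
G1 X7.249 Y67.150 F415
G1 X5.544 Y77.526 F415
G1 X7.716 Y85.706 F415
G1 X13.766 Y91.690 F415
G1 X23.693 Y95.477 F415
M5
G0 X53.883 Y162.929
M3 S179
G1 X27.118 Y172.487 F2913
G1 X45.262 Y71.038 F2913
G1 X53.883 Y162.929 F2913
M5
G0 X33.141 Y122.707
M3 S179
G1 X47.413 Y122.707 F2913
G1 X47.413 Y63.124 F2913
G1 X33.141 Y63.124 F2913
G1 X33.141 Y122.707 F2913
M5
G0 X56.963 Y40.219
M3 S913
G1 X56.132 Y38.027 F415
G1 X52.174 Y37.893 F415
G1 X46.590 Y39.037 F415
G1 X40.882 Y40.678 F415
G1 X36.551 Y42.034 F415
G1 X35.100 Y42.324 F415
M5

Since the viewBox matches the mm dimensions, user units are millimetres directly. The only transform is the Y-flip y_m = 179.209 − y_svg.

Shape 1 is a line segment drawn with `<line>`. Its stroke #008000 means engrave at S179, F2913. After flipping Y the toolpath is (21.812,69.786) → (55.097,148.885).

Shape 2 is a closed polygon drawn with `<path>`. Its stroke #000000 means cut at S913, F415. After flipping Y the toolpath is (23.869,91.574) → (31.826,71.836) → (40.866,155.273) → (44.747,64.193) → (23.869,91.574), returning to the start.

Shape 3 is a quadratic bezier drawn with `<path>`. Its stroke #000000 means cut at S913, F415. After flipping Y the toolpath is (22.292,39.808) → (12.832,54.577) → (7.249,67.150) → (5.544,77.526) → (7.716,85.706) → (13.766,91.690) → (23.693,95.477).

Shape 4 is a closed polygon drawn with `<polygon>`. Its stroke #008000 means engrave at S179, F2913. After flipping Y the toolpath is (53.883,162.929) → (27.118,172.487) → (45.262,71.038) → (53.883,162.929), returning to the start.

Shape 5 is a rectangle drawn with `<path>`. Its stroke #008000 means engrave at S179, F2913. After flipping Y the toolpath is (33.141,122.707) → (47.413,122.707) → (47.413,63.124) → (33.141,63.124) → (33.141,122.707), returning to the start.

Shape 6 is a cubic bezier drawn with `<path>`. Its stroke #000000 means cut at S913, F415. After flipping Y the toolpath is (56.963,40.219) → (56.132,38.027) → (52.174,37.893) → (46.590,39.037) → (40.882,40.678) → (36.551,42.034) → (35.100,42.324).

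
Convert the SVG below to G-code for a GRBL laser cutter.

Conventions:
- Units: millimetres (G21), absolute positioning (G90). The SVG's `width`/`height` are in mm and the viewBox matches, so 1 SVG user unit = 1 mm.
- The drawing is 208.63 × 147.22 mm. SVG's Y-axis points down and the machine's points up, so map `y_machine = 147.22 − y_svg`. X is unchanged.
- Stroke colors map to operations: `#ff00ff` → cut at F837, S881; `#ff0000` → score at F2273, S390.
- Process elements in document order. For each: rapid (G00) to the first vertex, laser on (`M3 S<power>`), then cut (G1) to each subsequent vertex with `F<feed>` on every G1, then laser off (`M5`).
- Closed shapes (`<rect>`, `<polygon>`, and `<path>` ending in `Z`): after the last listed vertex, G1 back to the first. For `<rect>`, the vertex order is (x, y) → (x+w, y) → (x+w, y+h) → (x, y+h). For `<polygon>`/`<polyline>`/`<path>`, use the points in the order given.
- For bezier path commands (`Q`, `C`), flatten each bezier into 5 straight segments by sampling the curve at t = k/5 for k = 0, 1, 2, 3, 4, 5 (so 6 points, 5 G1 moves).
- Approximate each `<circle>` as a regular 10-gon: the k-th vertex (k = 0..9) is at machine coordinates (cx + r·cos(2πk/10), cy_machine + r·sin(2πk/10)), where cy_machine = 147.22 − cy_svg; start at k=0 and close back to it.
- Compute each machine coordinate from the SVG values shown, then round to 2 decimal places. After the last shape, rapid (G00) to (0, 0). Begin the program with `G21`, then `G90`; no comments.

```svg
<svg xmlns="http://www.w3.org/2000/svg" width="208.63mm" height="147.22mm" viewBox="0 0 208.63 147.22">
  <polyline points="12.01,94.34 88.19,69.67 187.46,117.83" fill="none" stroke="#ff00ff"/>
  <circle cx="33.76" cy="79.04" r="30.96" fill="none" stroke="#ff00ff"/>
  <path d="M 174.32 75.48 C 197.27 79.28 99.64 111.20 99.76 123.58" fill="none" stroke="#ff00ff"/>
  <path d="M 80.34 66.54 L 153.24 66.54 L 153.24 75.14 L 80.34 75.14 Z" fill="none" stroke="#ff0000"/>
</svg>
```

viewBox `0 0 208.63 147.22` with mm width/height → 1 unit = 1 mm. Flip: y_m = 147.22 − y_svg.

**Shape 1** — `<polyline>` open polyline, stroke `#ff00ff` → cut (S881, F837). Machine vertices: (12.01,52.88) → (88.19,77.55) → (187.46,29.39). Open path.

**Shape 2** — `<circle>` circle, stroke `#ff00ff` → cut (S881, F837). Machine vertices: (64.72,68.18) → (58.81,86.38) → (43.33,97.62) → (24.19,97.62) → (8.71,86.38) → (2.80,68.18) → (8.71,49.98) → (24.19,38.74) → (43.33,38.74) → (58.81,49.98) → (64.72,68.18). Closed: final G1 returns to the first vertex.

**Shape 3** — `<path>` cubic bezier, stroke `#ff00ff` → cut (S881, F837). Control points (SVG): P0=(174.32,75.48), P1=(197.27,79.28), P2=(99.64,111.20), P3=(99.76,123.58); sampled at t=k/5. Machine vertices: (174.32,71.74) → (175.37,66.47) → (157.95,56.73) → (132.56,44.82) → (109.67,33.03) → (99.76,23.64). Open path.

**Shape 4** — `<path>` rectangle, stroke `#ff0000` → score (S390, F2273). Machine vertices: (80.34,80.68) → (153.24,80.68) → (153.24,72.08) → (80.34,72.08) → (80.34,80.68). Closed: final G1 returns to the first vertex.

G21
G90
G00 X12.01 Y52.88
M3 S881
G1 X88.19 Y77.55 F837
G1 X187.46 Y29.39 F837
M5
G00 X64.72 Y68.18
M3 S881
G1 X58.81 Y86.38 F837
G1 X43.33 Y97.62 F837
G1 X24.19 Y97.62 F837
G1 X8.71 Y86.38 F837
G1 X2.80 Y68.18 F837
G1 X8.71 Y49.98 F837
G1 X24.19 Y38.74 F837
G1 X43.33 Y38.74 F837
G1 X58.81 Y49.98 F837
G1 X64.72 Y68.18 F837
M5
G00 X174.32 Y71.74
M3 S881
G1 X175.37 Y66.47 F837
G1 X157.95 Y56.73 F837
G1 X132.56 Y44.82 F837
G1 X109.67 Y33.03 F837
G1 X99.76 Y23.64 F837
M5
G00 X80.34 Y80.68
M3 S390
G1 X153.24 Y80.68 F2273
G1 X153.24 Y72.08 F2273
G1 X80.34 Y72.08 F2273
G1 X80.34 Y80.68 F2273
M5
G00 X0.00 Y0.00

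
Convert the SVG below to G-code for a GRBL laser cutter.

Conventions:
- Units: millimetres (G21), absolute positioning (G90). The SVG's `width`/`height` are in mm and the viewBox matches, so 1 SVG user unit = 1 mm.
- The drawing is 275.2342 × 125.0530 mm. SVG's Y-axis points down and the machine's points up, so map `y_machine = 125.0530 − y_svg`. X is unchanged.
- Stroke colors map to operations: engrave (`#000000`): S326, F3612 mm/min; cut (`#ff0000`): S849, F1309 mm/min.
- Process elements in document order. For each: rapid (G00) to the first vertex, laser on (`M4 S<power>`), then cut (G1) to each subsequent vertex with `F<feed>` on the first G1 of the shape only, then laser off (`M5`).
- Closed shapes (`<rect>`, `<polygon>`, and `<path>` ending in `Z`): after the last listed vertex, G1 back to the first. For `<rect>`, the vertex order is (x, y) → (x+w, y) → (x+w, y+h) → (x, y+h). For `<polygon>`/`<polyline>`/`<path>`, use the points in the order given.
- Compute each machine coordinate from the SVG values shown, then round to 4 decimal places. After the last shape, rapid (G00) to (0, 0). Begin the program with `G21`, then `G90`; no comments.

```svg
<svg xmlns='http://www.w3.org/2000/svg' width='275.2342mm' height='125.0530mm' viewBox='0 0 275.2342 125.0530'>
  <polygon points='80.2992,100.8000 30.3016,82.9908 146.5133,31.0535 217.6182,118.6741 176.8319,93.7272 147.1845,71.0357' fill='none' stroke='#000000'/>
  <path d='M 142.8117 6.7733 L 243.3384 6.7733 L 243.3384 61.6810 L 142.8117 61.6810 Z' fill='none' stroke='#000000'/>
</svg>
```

G21
G90
G00 X80.2992 Y24.2530
M4 S326
G1 X30.3016 Y42.0622 F3612
G1 X146.5133 Y93.9995
G1 X217.6182 Y6.3789
G1 X176.8319 Y31.3258
G1 X147.1845 Y54.0173
G1 X80.2992 Y24.2530
M5
G00 X142.8117 Y118.2797
M4 S326
G1 X243.3384 Y118.2797 F3612
G1 X243.3384 Y63.3720
G1 X142.8117 Y63.3720
G1 X142.8117 Y118.2797
M5
G00 X0.0000 Y0.0000

viewBox `0 0 275.2342 125.0530` with mm width/height → 1 unit = 1 mm. Flip: y_m = 125.0530 − y_svg.

**Shape 1** — `<polygon>` closed polygon, stroke `#000000` → engrave (S326, F3612). Machine vertices: (80.2992,24.2530) → (30.3016,42.0622) → (146.5133,93.9995) → (217.6182,6.3789) → (176.8319,31.3258) → (147.1845,54.0173) → (80.2992,24.2530). Closed: final G1 returns to the first vertex.

**Shape 2** — `<path>` rectangle, stroke `#000000` → engrave (S326, F3612). Machine vertices: (142.8117,118.2797) → (243.3384,118.2797) → (243.3384,63.3720) → (142.8117,63.3720) → (142.8117,118.2797). Closed: final G1 returns to the first vertex.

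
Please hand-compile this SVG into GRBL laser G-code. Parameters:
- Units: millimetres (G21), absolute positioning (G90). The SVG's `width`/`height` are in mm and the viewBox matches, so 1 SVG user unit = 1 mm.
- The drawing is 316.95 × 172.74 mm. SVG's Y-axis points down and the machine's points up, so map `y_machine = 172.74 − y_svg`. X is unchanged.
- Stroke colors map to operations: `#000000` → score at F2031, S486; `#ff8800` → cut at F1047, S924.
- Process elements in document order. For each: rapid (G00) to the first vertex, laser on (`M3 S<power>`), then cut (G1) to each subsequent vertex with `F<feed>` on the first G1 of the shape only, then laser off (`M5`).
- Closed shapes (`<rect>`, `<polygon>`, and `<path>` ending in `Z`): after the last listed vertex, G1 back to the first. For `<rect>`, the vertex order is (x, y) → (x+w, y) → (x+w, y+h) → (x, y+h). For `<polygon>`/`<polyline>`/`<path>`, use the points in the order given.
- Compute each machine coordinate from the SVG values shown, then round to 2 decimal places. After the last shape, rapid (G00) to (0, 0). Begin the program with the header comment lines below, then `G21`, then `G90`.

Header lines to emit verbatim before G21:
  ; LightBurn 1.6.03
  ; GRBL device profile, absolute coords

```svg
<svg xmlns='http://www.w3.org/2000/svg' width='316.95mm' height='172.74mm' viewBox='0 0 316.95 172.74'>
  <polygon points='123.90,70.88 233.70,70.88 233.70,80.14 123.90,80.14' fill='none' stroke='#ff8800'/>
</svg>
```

viewBox `0 0 316.95 172.74` with mm width/height → 1 unit = 1 mm. Flip: y_m = 172.74 − y_svg.

**Shape 1** — `<polygon>` rectangle, stroke `#ff8800` → cut (S924, F1047). Machine vertices: (123.90,101.86) → (233.70,101.86) → (233.70,92.60) → (123.90,92.60) → (123.90,101.86). Closed: final G1 returns to the first vertex.

; LightBurn 1.6.03
; GRBL device profile, absolute coords
G21
G90
G00 X123.90 Y101.86
M3 S924
G1 X233.70 Y101.86 F1047
G1 X233.70 Y92.60
G1 X123.90 Y92.60
G1 X123.90 Y101.86
M5
G00 X0.00 Y0.00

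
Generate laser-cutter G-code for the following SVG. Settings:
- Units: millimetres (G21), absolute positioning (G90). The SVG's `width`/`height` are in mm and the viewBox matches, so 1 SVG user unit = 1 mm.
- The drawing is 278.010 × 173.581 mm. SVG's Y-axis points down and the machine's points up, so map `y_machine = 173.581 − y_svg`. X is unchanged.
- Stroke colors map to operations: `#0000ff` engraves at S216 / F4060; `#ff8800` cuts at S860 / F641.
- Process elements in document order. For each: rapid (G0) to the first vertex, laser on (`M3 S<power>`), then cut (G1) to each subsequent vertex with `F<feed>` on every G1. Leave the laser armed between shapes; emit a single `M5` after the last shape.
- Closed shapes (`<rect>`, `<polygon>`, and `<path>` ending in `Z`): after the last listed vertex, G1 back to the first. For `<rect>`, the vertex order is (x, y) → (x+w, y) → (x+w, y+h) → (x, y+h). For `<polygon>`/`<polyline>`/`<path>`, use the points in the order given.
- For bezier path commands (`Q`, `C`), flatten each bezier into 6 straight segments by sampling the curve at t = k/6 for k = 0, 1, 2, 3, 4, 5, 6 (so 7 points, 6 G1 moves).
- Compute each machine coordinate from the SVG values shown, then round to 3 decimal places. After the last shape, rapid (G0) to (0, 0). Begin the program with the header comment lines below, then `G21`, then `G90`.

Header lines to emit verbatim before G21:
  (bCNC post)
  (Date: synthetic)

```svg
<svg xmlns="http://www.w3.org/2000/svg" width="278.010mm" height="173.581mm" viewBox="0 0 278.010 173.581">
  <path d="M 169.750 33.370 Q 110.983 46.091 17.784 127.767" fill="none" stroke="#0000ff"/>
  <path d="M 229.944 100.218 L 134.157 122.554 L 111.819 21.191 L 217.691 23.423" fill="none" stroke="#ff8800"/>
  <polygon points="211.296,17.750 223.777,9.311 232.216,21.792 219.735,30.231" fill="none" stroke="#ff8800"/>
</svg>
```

viewBox `0 0 278.010 173.581` with mm width/height → 1 unit = 1 mm. Flip: y_m = 173.581 − y_svg.

**Shape 1** — `<path>` quadratic bezier, stroke `#0000ff` → engrave (S216, F4060). Control points (SVG): P0=(169.750,33.370), P1=(110.983,46.091), P2=(17.784,127.767); sampled at t=k/6. Machine vertices: (169.750,140.211) → (149.205,134.055) → (126.746,124.069) → (102.375,110.251) → (76.091,92.603) → (47.894,71.124) → (17.784,45.814). Open path.

**Shape 2** — `<path>` open polyline, stroke `#ff8800` → cut (S860, F641). Machine vertices: (229.944,73.363) → (134.157,51.027) → (111.819,152.390) → (217.691,150.158). Open path.

**Shape 3** — `<polygon>` regular polygon, stroke `#ff8800` → cut (S860, F641). Machine vertices: (211.296,155.831) → (223.777,164.270) → (232.216,151.789) → (219.735,143.350) → (211.296,155.831). Closed: final G1 returns to the first vertex.

(bCNC post)
(Date: synthetic)
G21
G90
G0 X169.750 Y140.211
M3 S216
G1 X149.205 Y134.055 F4060
G1 X126.746 Y124.069 F4060
G1 X102.375 Y110.251 F4060
G1 X76.091 Y92.603 F4060
G1 X47.894 Y71.124 F4060
G1 X17.784 Y45.814 F4060
G0 X229.944 Y73.363
M3 S860
G1 X134.157 Y51.027 F641
G1 X111.819 Y152.390 F641
G1 X217.691 Y150.158 F641
G0 X211.296 Y155.831
M3 S860
G1 X223.777 Y164.270 F641
G1 X232.216 Y151.789 F641
G1 X219.735 Y143.350 F641
G1 X211.296 Y155.831 F641
M5
G0 X0.000 Y0.000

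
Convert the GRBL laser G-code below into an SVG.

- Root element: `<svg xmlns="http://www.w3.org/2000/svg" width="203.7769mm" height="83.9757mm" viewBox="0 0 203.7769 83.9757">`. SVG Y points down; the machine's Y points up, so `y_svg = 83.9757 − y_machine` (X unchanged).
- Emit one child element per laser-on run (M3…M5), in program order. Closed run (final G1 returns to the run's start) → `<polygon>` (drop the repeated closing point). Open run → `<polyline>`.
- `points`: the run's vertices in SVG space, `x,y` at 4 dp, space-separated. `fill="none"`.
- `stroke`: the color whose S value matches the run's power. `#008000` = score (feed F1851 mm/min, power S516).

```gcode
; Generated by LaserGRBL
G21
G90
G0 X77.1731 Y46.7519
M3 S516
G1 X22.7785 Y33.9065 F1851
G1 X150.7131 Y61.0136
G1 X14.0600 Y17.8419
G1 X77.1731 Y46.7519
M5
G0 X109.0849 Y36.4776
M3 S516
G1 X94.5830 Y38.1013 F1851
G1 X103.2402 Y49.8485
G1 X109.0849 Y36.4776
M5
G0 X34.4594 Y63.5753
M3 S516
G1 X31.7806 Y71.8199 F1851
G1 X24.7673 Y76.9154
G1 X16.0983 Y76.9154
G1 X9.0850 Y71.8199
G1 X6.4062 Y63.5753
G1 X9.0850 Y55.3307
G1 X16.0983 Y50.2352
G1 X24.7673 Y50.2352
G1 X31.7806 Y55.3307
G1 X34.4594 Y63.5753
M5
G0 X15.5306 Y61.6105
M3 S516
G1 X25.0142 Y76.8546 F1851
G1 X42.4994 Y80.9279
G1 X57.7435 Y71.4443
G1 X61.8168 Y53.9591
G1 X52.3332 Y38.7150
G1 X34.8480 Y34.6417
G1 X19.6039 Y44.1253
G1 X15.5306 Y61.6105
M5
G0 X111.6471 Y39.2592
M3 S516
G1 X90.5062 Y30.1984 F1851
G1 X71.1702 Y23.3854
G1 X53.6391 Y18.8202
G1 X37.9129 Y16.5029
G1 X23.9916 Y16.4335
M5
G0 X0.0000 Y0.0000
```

<svg xmlns="http://www.w3.org/2000/svg" width="203.7769mm" height="83.9757mm" viewBox="0 0 203.7769 83.9757">
  <polygon points="77.1731,37.2238 22.7785,50.0692 150.7131,22.9621 14.0600,66.1338" fill="none" stroke="#008000"/>
  <polygon points="109.0849,47.4981 94.5830,45.8744 103.2402,34.1272" fill="none" stroke="#008000"/>
  <polygon points="34.4594,20.4004 31.7806,12.1558 24.7673,7.0603 16.0983,7.0603 9.0850,12.1558 6.4062,20.4004 9.0850,28.6450 16.0983,33.7405 24.7673,33.7405 31.7806,28.6450" fill="none" stroke="#008000"/>
  <polygon points="15.5306,22.3652 25.0142,7.1211 42.4994,3.0478 57.7435,12.5314 61.8168,30.0166 52.3332,45.2607 34.8480,49.3340 19.6039,39.8504" fill="none" stroke="#008000"/>
  <polyline points="111.6471,44.7165 90.5062,53.7773 71.1702,60.5903 53.6391,65.1555 37.9129,67.4728 23.9916,67.5422" fill="none" stroke="#008000"/>
</svg>

Machine Y-up, SVG Y-down with viewBox height 83.9757, so y_svg = 83.9757 − y_machine; X carries over. Every run uses S516, so all elements get stroke `#008000` (score).

Run 1: The run returns to its start, so emit a `<polygon>` with points (Y-flipped): 77.1731,37.2238 22.7785,50.0692 150.7131,22.9621 14.0600,66.1338.

Run 2: The run returns to its start, so emit a `<polygon>` with points (Y-flipped): 109.0849,47.4981 94.5830,45.8744 103.2402,34.1272.

Run 3: The run returns to its start, so emit a `<polygon>` with points (Y-flipped): 34.4594,20.4004 31.7806,12.1558 24.7673,7.0603 16.0983,7.0603 9.0850,12.1558 6.4062,20.4004 9.0850,28.6450 16.0983,33.7405 24.7673,33.7405 31.7806,28.6450.

Run 4: The run returns to its start, so emit a `<polygon>` with points (Y-flipped): 15.5306,22.3652 25.0142,7.1211 42.4994,3.0478 57.7435,12.5314 61.8168,30.0166 52.3332,45.2607 34.8480,49.3340 19.6039,39.8504.

Run 5: The run is open, so emit a `<polyline>` with points (Y-flipped): 111.6471,44.7165 90.5062,53.7773 71.1702,60.5903 53.6391,65.1555 37.9129,67.4728 23.9916,67.5422.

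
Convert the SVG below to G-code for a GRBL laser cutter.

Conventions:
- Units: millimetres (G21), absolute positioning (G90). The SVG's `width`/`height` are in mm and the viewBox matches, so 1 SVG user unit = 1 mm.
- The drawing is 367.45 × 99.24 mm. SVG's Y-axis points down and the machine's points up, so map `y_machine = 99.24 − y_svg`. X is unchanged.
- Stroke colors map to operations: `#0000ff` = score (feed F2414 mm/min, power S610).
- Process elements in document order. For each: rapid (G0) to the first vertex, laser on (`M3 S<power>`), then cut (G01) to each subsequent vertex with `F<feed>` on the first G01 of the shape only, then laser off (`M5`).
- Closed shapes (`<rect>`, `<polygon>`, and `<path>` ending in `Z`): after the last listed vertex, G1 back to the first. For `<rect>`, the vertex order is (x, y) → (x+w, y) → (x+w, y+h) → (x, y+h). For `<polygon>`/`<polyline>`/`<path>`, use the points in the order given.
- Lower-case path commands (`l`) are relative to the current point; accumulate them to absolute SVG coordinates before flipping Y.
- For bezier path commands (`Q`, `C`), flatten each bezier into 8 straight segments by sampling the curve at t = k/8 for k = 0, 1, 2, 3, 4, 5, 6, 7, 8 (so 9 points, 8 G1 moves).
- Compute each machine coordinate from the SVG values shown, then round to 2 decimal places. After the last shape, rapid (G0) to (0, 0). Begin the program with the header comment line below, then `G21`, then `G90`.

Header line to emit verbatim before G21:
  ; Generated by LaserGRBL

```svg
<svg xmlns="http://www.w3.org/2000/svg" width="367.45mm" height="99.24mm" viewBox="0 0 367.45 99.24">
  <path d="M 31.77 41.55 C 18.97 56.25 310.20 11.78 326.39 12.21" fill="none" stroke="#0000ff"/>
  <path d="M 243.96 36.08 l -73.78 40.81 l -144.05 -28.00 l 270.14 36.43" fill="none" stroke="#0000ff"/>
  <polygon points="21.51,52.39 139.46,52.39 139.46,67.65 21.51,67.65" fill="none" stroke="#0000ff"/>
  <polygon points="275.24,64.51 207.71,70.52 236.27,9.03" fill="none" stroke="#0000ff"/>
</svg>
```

1 u = 1 mm; y_m = 99.24 − y.

[1] `<path>` cubic bezier, #0000ff→score S610 F2414: (31.77,57.69) → (40.09,54.75) → (70.13,56.13) → (115.10,60.63) → (168.21,67.01) → (222.68,74.06) → (271.73,80.56) → (308.56,85.29) → (326.39,87.03)

[2] `<path>` open polyline, #0000ff→score S610 F2414: (243.96,63.16) → (170.18,22.35) → (26.13,50.35) → (296.27,13.92)

[3] `<polygon>` rectangle, #0000ff→score S610 F2414: (21.51,46.85) → (139.46,46.85) → (139.46,31.59) → (21.51,31.59) → (21.51,46.85) (closed)

[4] `<polygon>` regular polygon, #0000ff→score S610 F2414: (275.24,34.73) → (207.71,28.72) → (236.27,90.21) → (275.24,34.73) (closed)

; Generated by LaserGRBL
G21
G90
G0 X31.77 Y57.69
M3 S610
G01 X40.09 Y54.75 F2414
G01 X70.13 Y56.13
G01 X115.10 Y60.63
G01 X168.21 Y67.01
G01 X222.68 Y74.06
G01 X271.73 Y80.56
G01 X308.56 Y85.29
G01 X326.39 Y87.03
M5
G0 X243.96 Y63.16
M3 S610
G01 X170.18 Y22.35 F2414
G01 X26.13 Y50.35
G01 X296.27 Y13.92
M5
G0 X21.51 Y46.85
M3 S610
G01 X139.46 Y46.85 F2414
G01 X139.46 Y31.59
G01 X21.51 Y31.59
G01 X21.51 Y46.85
M5
G0 X275.24 Y34.73
M3 S610
G01 X207.71 Y28.72 F2414
G01 X236.27 Y90.21
G01 X275.24 Y34.73
M5
G0 X0.00 Y0.00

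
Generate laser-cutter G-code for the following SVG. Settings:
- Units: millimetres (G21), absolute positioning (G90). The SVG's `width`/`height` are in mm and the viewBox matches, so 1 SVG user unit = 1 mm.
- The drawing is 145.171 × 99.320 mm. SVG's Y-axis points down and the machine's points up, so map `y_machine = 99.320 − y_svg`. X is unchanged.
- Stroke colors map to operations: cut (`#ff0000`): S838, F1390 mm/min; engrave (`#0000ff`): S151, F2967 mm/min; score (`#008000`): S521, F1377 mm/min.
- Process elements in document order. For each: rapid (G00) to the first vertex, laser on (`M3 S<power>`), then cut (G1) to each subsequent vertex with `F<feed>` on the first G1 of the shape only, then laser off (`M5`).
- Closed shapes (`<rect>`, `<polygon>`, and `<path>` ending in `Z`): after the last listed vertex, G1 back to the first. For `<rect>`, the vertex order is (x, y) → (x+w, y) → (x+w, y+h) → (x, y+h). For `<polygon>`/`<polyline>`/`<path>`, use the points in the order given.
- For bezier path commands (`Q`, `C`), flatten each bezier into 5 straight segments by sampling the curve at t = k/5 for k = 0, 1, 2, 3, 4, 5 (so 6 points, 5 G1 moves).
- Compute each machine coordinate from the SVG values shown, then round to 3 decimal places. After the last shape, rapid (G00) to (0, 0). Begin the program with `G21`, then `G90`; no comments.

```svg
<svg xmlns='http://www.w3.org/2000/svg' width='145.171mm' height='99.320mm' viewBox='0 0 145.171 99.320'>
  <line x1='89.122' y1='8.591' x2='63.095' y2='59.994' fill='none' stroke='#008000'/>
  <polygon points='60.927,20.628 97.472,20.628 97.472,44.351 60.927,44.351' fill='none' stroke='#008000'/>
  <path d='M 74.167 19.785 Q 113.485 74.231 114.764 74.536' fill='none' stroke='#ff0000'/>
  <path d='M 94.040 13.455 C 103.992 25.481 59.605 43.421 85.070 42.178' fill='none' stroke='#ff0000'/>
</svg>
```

1 u = 1 mm; y_m = 99.320 − y.

[1] `<line>` line segment, #008000→score S521 F1377: (89.122,90.729) → (63.095,39.326)

[2] `<polygon>` rectangle, #008000→score S521 F1377: (60.927,78.692) → (97.472,78.692) → (97.472,54.969) → (60.927,54.969) → (60.927,78.692) (closed)

[3] `<path>` quadratic bezier, #ff0000→cut S838 F1390: (74.167,79.535) → (88.373,59.922) → (99.535,44.641) → (107.655,33.691) → (112.731,27.072) → (114.764,24.784)

[4] `<path>` cubic bezier, #ff0000→cut S838 F1390: (94.040,85.865) → (94.484,78.140) → (87.848,70.201) → (80.093,63.252) → (77.180,58.497) → (85.070,57.142)

G21
G90
G00 X89.122 Y90.729
M3 S521
G1 X63.095 Y39.326 F1377
M5
G00 X60.927 Y78.692
M3 S521
G1 X97.472 Y78.692 F1377
G1 X97.472 Y54.969
G1 X60.927 Y54.969
G1 X60.927 Y78.692
M5
G00 X74.167 Y79.535
M3 S838
G1 X88.373 Y59.922 F1390
G1 X99.535 Y44.641
G1 X107.655 Y33.691
G1 X112.731 Y27.072
G1 X114.764 Y24.784
M5
G00 X94.040 Y85.865
M3 S838
G1 X94.484 Y78.140 F1390
G1 X87.848 Y70.201
G1 X80.093 Y63.252
G1 X77.180 Y58.497
G1 X85.070 Y57.142
M5
G00 X0.000 Y0.000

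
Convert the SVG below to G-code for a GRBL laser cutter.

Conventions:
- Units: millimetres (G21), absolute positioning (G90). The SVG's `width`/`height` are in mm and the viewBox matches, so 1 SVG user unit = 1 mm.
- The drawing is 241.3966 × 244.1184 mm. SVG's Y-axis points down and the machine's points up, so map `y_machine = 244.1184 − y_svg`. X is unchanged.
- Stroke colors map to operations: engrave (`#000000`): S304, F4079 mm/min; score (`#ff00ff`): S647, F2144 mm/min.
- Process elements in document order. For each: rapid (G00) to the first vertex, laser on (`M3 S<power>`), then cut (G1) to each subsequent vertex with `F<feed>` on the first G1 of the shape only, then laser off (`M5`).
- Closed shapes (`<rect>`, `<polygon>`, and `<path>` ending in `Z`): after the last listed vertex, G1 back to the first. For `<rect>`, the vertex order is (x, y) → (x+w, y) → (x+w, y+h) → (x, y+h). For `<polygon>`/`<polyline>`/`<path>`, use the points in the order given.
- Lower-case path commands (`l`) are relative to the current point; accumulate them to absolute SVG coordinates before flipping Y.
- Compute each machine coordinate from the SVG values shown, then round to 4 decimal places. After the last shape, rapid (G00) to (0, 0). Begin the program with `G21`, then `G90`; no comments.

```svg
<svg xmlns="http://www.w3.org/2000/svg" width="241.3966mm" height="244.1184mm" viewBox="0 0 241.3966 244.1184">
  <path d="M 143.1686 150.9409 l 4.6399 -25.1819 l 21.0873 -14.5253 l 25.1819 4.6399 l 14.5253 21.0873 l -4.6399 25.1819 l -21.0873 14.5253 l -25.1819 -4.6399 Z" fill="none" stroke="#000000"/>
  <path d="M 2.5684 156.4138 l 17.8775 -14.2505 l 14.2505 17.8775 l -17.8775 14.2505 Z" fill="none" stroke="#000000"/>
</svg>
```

G21
G90
G00 X143.1686 Y93.1775
M3 S304
G1 X147.8085 Y118.3594 F4079
G1 X168.8958 Y132.8847
G1 X194.0777 Y128.2448
G1 X208.6030 Y107.1575
G1 X203.9631 Y81.9756
G1 X182.8758 Y67.4503
G1 X157.6939 Y72.0902
G1 X143.1686 Y93.1775
M5
G00 X2.5684 Y87.7046
M3 S304
G1 X20.4459 Y101.9551 F4079
G1 X34.6964 Y84.0776
G1 X16.8189 Y69.8271
G1 X2.5684 Y87.7046
M5
G00 X0.0000 Y0.0000

viewBox `0 0 241.3966 244.1184` with mm width/height → 1 unit = 1 mm. Flip: y_m = 244.1184 − y_svg.

**Shape 1** — `<path>` regular polygon, stroke `#000000` → engrave (S304, F4079). Machine vertices: (143.1686,93.1775) → (147.8085,118.3594) → (168.8958,132.8847) → (194.0777,128.2448) → (208.6030,107.1575) → (203.9631,81.9756) → (182.8758,67.4503) → (157.6939,72.0902) → (143.1686,93.1775). Closed: final G1 returns to the first vertex.

**Shape 2** — `<path>` regular polygon, stroke `#000000` → engrave (S304, F4079). Machine vertices: (2.5684,87.7046) → (20.4459,101.9551) → (34.6964,84.0776) → (16.8189,69.8271) → (2.5684,87.7046). Closed: final G1 returns to the first vertex.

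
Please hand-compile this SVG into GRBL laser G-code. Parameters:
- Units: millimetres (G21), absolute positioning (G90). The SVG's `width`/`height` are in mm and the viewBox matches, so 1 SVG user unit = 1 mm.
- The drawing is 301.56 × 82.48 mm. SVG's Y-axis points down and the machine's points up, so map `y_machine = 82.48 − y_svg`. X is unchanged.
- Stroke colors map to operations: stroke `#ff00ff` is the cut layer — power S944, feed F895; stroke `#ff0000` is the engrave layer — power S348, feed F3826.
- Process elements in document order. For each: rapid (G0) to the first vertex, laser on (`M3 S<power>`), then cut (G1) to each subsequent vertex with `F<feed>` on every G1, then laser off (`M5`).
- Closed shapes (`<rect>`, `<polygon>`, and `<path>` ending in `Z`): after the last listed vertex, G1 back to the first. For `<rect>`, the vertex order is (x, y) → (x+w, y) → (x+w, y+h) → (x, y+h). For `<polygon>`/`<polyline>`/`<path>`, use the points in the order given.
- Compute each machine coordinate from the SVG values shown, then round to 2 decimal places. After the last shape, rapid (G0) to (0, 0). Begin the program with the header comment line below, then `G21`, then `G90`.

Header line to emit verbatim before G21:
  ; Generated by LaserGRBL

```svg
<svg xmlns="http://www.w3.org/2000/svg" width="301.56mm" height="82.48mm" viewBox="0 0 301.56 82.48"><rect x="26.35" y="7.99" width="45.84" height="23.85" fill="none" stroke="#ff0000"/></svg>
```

viewBox `0 0 301.56 82.48` with mm width/height → 1 unit = 1 mm. Flip: y_m = 82.48 − y_svg.

**Shape 1** — `<rect>` rectangle, stroke `#ff0000` → engrave (S348, F3826). Machine vertices: (26.35,74.49) → (72.19,74.49) → (72.19,50.64) → (26.35,50.64) → (26.35,74.49). Closed: final G1 returns to the first vertex.

; Generated by LaserGRBL
G21
G90
G0 X26.35 Y74.49
M3 S348
G1 X72.19 Y74.49 F3826
G1 X72.19 Y50.64 F3826
G1 X26.35 Y50.64 F3826
G1 X26.35 Y74.49 F3826
M5
G0 X0.00 Y0.00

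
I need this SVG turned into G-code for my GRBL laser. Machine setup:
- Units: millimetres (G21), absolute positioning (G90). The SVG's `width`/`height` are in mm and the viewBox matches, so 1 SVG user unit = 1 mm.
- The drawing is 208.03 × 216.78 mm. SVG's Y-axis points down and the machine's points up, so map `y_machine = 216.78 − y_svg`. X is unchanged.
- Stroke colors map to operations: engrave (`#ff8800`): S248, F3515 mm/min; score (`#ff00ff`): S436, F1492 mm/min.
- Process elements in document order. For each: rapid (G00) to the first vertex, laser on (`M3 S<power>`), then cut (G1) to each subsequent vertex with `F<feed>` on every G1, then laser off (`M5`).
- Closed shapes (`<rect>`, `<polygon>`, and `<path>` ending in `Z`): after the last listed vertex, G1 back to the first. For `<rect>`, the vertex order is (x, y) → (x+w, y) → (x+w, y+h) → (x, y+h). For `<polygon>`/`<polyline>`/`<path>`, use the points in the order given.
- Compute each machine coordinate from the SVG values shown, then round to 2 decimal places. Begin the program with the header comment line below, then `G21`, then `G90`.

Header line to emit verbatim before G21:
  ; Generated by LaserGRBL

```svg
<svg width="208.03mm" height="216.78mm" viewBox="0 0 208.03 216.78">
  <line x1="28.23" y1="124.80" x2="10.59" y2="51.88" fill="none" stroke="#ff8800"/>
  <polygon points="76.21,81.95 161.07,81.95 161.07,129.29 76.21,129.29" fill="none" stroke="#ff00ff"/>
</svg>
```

; Generated by LaserGRBL
G21
G90
G00 X28.23 Y91.98
M3 S248
G1 X10.59 Y164.90 F3515
M5
G00 X76.21 Y134.83
M3 S436
G1 X161.07 Y134.83 F1492
G1 X161.07 Y87.49 F1492
G1 X76.21 Y87.49 F1492
G1 X76.21 Y134.83 F1492
M5

1 u = 1 mm; y_m = 216.78 − y.

[1] `<line>` line segment, #ff8800→engrave S248 F3515: (28.23,91.98) → (10.59,164.90)

[2] `<polygon>` rectangle, #ff00ff→score S436 F1492: (76.21,134.83) → (161.07,134.83) → (161.07,87.49) → (76.21,87.49) → (76.21,134.83) (closed)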